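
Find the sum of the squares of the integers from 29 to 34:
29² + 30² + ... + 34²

Use ∑_{k=1}^{n} k² = n(n+1)(2n+1)/6, then subtract the first 28 terms.
∑_{k=1}^{34} k² = 34×35×69/6 = 13685
∑_{k=1}^{28} k² = 28×29×57/6 = 7714
∑_{k=29}^{34} k² = 13685 - 7714 = 5971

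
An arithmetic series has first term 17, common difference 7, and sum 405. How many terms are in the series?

Using S = n/2 × [2a + (n-1)d]
405 = n/2 × [2(17) + (n-1)(7)]
405 = n/2 × [34 + 7n - 7]
810 = n × [27 + 7n]
7n² + (27)n - 810 = 0
Discriminant: Δ = (27)² - 4(7)(-810) = 729 + 22680 = 23409
√Δ = 153
n = [-(27) + √Δ] / (2·7) = (-27 + 153) / 14 = 126 / 14 = 9
(The negative root is discarded since n must be a positive integer.)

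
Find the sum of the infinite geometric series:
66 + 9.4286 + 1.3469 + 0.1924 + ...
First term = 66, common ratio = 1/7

For |r| < 1, S = a / (1 - r)
S = 66 / (1 - (1/7))
S = 66 / (6/7)
S = 77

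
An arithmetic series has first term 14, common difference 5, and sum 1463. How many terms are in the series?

Using S = n/2 × [2a + (n-1)d]
1463 = n/2 × [2(14) + (n-1)(5)]
1463 = n/2 × [28 + 5n - 5]
2926 = n × [23 + 5n]
5n² + (23)n - 2926 = 0
Discriminant: Δ = (23)² - 4(5)(-2926) = 529 + 58520 = 59049
√Δ = 243
n = [-(23) + √Δ] / (2·5) = (-23 + 243) / 10 = 220 / 10 = 22
(The negative root is discarded since n must be a positive integer.)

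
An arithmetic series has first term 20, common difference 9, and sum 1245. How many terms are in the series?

Using S = n/2 × [2a + (n-1)d]
1245 = n/2 × [2(20) + (n-1)(9)]
1245 = n/2 × [40 + 9n - 9]
2490 = n × [31 + 9n]
9n² + (31)n - 2490 = 0
Discriminant: Δ = (31)² - 4(9)(-2490) = 961 + 89640 = 90601
√Δ = 301
n = [-(31) + √Δ] / (2·9) = (-31 + 301) / 18 = 270 / 18 = 15
(The negative root is discarded since n must be a positive integer.)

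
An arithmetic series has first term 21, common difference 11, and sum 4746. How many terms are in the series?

Using S = n/2 × [2a + (n-1)d]
4746 = n/2 × [2(21) + (n-1)(11)]
4746 = n/2 × [42 + 11n - 11]
9492 = n × [31 + 11n]
11n² + (31)n - 9492 = 0
Discriminant: Δ = (31)² - 4(11)(-9492) = 961 + 417648 = 418609
√Δ = 647
n = [-(31) + √Δ] / (2·11) = (-31 + 647) / 22 = 616 / 22 = 28
(The negative root is discarded since n must be a positive integer.)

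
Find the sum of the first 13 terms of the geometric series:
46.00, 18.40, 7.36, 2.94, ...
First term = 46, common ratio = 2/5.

Sₙ = a(1 - rⁿ) / (1 - r)
S_13 = 46(1 - (2/5)^13) / (1 - (2/5))
S_13 = 46(1 - (8192/1220703125)) / (3/5)
S_13 = 18717322306/244140625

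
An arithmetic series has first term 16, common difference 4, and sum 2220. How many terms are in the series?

Using S = n/2 × [2a + (n-1)d]
2220 = n/2 × [2(16) + (n-1)(4)]
2220 = n/2 × [32 + 4n - 4]
4440 = n × [28 + 4n]
4n² + (28)n - 4440 = 0
Discriminant: Δ = (28)² - 4(4)(-4440) = 784 + 71040 = 71824
√Δ = 268
n = [-(28) + √Δ] / (2·4) = (-28 + 268) / 8 = 240 / 8 = 30
(The negative root is discarded since n must be a positive integer.)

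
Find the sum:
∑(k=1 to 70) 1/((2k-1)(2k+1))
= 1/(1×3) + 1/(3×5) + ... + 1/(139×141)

Partial fractions: 1/((2k-1)(2k+1)) = (1/2)[1/(2k-1) - 1/(2k+1)]
The series telescopes:
= (1/2)[1/1 - 1/141]
= 70/141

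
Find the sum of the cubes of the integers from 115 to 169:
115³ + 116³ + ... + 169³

Use ∑_{k=1}^{n} k³ = [n(n+1)/2]², then subtract the first 114 terms.
∑_{k=1}^{169} k³ = [169×170/2]² = 14365² = 206353225
∑_{k=1}^{114} k³ = [114×115/2]² = 6555² = 42968025
∑_{k=115}^{169} k³ = 206353225 - 42968025 = 163385200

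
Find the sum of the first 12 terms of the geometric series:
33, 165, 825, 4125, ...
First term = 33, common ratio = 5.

Sₙ = a(1 - rⁿ) / (1 - r)
S_12 = 33(1 - 5^12) / (1 - 5)
S_12 = 33(1 - 244140625) / (-4)
S_12 = 2014160148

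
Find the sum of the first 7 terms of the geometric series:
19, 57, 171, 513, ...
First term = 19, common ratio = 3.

Sₙ = a(1 - rⁿ) / (1 - r)
S_7 = 19(1 - 3^7) / (1 - 3)
S_7 = 19(1 - 2187) / (-2)
S_7 = 20767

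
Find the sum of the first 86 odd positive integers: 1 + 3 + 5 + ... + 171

Sum of first n odd numbers = n²
= 86²
= 7396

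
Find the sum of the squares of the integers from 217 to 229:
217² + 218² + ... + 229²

Use ∑_{k=1}^{n} k² = n(n+1)(2n+1)/6, then subtract the first 216 terms.
∑_{k=1}^{229} k² = 229×230×459/6 = 4029255
∑_{k=1}^{216} k² = 216×217×433/6 = 3382596
∑_{k=217}^{229} k² = 4029255 - 3382596 = 646659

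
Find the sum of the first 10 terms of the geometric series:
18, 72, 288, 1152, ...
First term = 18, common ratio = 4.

Sₙ = a(1 - rⁿ) / (1 - r)
S_10 = 18(1 - 4^10) / (1 - 4)
S_10 = 18(1 - 1048576) / (-3)
S_10 = 6291450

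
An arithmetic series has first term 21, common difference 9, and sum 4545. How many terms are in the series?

Using S = n/2 × [2a + (n-1)d]
4545 = n/2 × [2(21) + (n-1)(9)]
4545 = n/2 × [42 + 9n - 9]
9090 = n × [33 + 9n]
9n² + (33)n - 9090 = 0
Discriminant: Δ = (33)² - 4(9)(-9090) = 1089 + 327240 = 328329
√Δ = 573
n = [-(33) + √Δ] / (2·9) = (-33 + 573) / 18 = 540 / 18 = 30
(The negative root is discarded since n must be a positive integer.)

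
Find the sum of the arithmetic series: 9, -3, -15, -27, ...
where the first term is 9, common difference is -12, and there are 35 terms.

Sₙ = n/2 × (first + last)
Last term = a + (n-1)d = 9 + (35-1)×(-12) = -399
S_35 = 35/2 × (9 + (-399))
S_35 = 35/2 × (-390) = -6825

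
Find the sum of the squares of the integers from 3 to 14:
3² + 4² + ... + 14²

Use ∑_{k=1}^{n} k² = n(n+1)(2n+1)/6, then subtract the first 2 terms.
∑_{k=1}^{14} k² = 14×15×29/6 = 1015
∑_{k=1}^{2} k² = 2×3×5/6 = 5
∑_{k=3}^{14} k² = 1015 - 5 = 1010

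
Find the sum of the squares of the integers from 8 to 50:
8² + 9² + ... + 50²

Use ∑_{k=1}^{n} k² = n(n+1)(2n+1)/6, then subtract the first 7 terms.
∑_{k=1}^{50} k² = 50×51×101/6 = 42925
∑_{k=1}^{7} k² = 7×8×15/6 = 140
∑_{k=8}^{50} k² = 42925 - 140 = 42785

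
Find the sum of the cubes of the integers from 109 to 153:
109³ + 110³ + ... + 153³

Use ∑_{k=1}^{n} k³ = [n(n+1)/2]², then subtract the first 108 terms.
∑_{k=1}^{153} k³ = [153×154/2]² = 11781² = 138791961
∑_{k=1}^{108} k³ = [108×109/2]² = 5886² = 34644996
∑_{k=109}^{153} k³ = 138791961 - 34644996 = 104146965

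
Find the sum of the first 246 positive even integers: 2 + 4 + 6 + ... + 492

Sum of first n even numbers = n(n+1)
= 246×247
= 60762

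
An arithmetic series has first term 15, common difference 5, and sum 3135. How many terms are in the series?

Using S = n/2 × [2a + (n-1)d]
3135 = n/2 × [2(15) + (n-1)(5)]
3135 = n/2 × [30 + 5n - 5]
6270 = n × [25 + 5n]
5n² + (25)n - 6270 = 0
Discriminant: Δ = (25)² - 4(5)(-6270) = 625 + 125400 = 126025
√Δ = 355
n = [-(25) + √Δ] / (2·5) = (-25 + 355) / 10 = 330 / 10 = 33
(The negative root is discarded since n must be a positive integer.)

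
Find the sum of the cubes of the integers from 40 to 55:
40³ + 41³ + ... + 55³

Use ∑_{k=1}^{n} k³ = [n(n+1)/2]², then subtract the first 39 terms.
∑_{k=1}^{55} k³ = [55×56/2]² = 1540² = 2371600
∑_{k=1}^{39} k³ = [39×40/2]² = 780² = 608400
∑_{k=40}^{55} k³ = 2371600 - 608400 = 1763200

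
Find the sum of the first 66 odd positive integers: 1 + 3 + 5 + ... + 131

Sum of first n odd numbers = n²
= 66²
= 4356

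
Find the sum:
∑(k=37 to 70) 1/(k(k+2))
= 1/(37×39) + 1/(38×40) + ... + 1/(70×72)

Partial fractions: 1/(k(k+2)) = (1/2)[1/k - 1/(k+2)]
Telescoping leaves the first two and last two terms:
= (1/2)[1/37 + 1/38 - 1/71 - 1/72]
= 91171/7187472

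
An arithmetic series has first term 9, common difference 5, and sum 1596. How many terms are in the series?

Using S = n/2 × [2a + (n-1)d]
1596 = n/2 × [2(9) + (n-1)(5)]
1596 = n/2 × [18 + 5n - 5]
3192 = n × [13 + 5n]
5n² + (13)n - 3192 = 0
Discriminant: Δ = (13)² - 4(5)(-3192) = 169 + 63840 = 64009
√Δ = 253
n = [-(13) + √Δ] / (2·5) = (-13 + 253) / 10 = 240 / 10 = 24
(The negative root is discarded since n must be a positive integer.)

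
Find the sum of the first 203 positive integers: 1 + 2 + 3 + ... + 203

Formula: ∑k = n(n+1)/2
= 203×204/2
= 41412/2
= 20706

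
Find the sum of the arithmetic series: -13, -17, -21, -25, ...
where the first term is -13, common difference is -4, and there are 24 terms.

Sₙ = n/2 × (first + last)
Last term = a + (n-1)d = -13 + (24-1)×(-4) = -105
S_24 = 24/2 × (-13 + (-105))
S_24 = 24/2 × (-118) = -1416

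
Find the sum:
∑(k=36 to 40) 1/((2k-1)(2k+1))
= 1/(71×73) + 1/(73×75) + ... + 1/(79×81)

Partial fractions: 1/((2k-1)(2k+1)) = (1/2)[1/(2k-1) - 1/(2k+1)]
The series telescopes:
= (1/2)[1/71 - 1/81]
= 5/5751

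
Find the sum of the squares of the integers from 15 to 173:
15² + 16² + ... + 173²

Use ∑_{k=1}^{n} k² = n(n+1)(2n+1)/6, then subtract the first 14 terms.
∑_{k=1}^{173} k² = 173×174×347/6 = 1740899
∑_{k=1}^{14} k² = 14×15×29/6 = 1015
∑_{k=15}^{173} k² = 1740899 - 1015 = 1739884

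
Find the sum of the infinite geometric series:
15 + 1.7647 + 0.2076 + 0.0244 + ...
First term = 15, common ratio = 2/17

For |r| < 1, S = a / (1 - r)
S = 15 / (1 - (2/17))
S = 15 / (15/17)
S = 17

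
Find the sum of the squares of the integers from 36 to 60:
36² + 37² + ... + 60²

Use ∑_{k=1}^{n} k² = n(n+1)(2n+1)/6, then subtract the first 35 terms.
∑_{k=1}^{60} k² = 60×61×121/6 = 73810
∑_{k=1}^{35} k² = 35×36×71/6 = 14910
∑_{k=36}^{60} k² = 73810 - 14910 = 58900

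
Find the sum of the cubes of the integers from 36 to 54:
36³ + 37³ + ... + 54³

Use ∑_{k=1}^{n} k³ = [n(n+1)/2]², then subtract the first 35 terms.
∑_{k=1}^{54} k³ = [54×55/2]² = 1485² = 2205225
∑_{k=1}^{35} k³ = [35×36/2]² = 630² = 396900
∑_{k=36}^{54} k³ = 2205225 - 396900 = 1808325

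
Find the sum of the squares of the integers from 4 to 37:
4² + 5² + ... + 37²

Use ∑_{k=1}^{n} k² = n(n+1)(2n+1)/6, then subtract the first 3 terms.
∑_{k=1}^{37} k² = 37×38×75/6 = 17575
∑_{k=1}^{3} k² = 3×4×7/6 = 14
∑_{k=4}^{37} k² = 17575 - 14 = 17561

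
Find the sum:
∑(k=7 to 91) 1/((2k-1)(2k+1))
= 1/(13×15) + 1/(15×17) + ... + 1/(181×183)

Partial fractions: 1/((2k-1)(2k+1)) = (1/2)[1/(2k-1) - 1/(2k+1)]
The series telescopes:
= (1/2)[1/13 - 1/183]
= 85/2379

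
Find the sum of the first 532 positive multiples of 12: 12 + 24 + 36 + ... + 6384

Factor out 12: = 12(1 + 2 + ... + 532) = 12 × n(n+1)/2
= 12 × 532×533/2
= 12 × 141778
= 1701336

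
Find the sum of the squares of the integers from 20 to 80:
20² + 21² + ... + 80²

Use ∑_{k=1}^{n} k² = n(n+1)(2n+1)/6, then subtract the first 19 terms.
∑_{k=1}^{80} k² = 80×81×161/6 = 173880
∑_{k=1}^{19} k² = 19×20×39/6 = 2470
∑_{k=20}^{80} k² = 173880 - 2470 = 171410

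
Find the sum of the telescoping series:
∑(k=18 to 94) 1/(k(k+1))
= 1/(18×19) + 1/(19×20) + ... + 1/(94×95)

Partial fractions: 1/(k(k+1)) = 1/k - 1/(k+1)
The series telescopes:
= (1/18 - 1/19) + (1/19 - 1/20) + ... + (1/94 - 1/95)
= 1/18 - 1/95
= 77/1710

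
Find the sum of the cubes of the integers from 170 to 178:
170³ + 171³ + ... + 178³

Use ∑_{k=1}^{n} k³ = [n(n+1)/2]², then subtract the first 169 terms.
∑_{k=1}^{178} k³ = [178×179/2]² = 15931² = 253796761
∑_{k=1}^{169} k³ = [169×170/2]² = 14365² = 206353225
∑_{k=170}^{178} k³ = 253796761 - 206353225 = 47443536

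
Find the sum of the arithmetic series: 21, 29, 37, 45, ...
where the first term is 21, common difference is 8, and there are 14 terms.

Sₙ = n/2 × (first + last)
Last term = a + (n-1)d = 21 + (14-1)×8 = 125
S_14 = 14/2 × (21 + 125)
S_14 = 14/2 × 146 = 1022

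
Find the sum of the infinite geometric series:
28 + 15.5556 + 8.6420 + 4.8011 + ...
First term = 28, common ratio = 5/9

For |r| < 1, S = a / (1 - r)
S = 28 / (1 - (5/9))
S = 28 / (4/9)
S = 63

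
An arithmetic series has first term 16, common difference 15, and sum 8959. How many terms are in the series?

Using S = n/2 × [2a + (n-1)d]
8959 = n/2 × [2(16) + (n-1)(15)]
8959 = n/2 × [32 + 15n - 15]
17918 = n × [17 + 15n]
15n² + (17)n - 17918 = 0
Discriminant: Δ = (17)² - 4(15)(-17918) = 289 + 1075080 = 1075369
√Δ = 1037
n = [-(17) + √Δ] / (2·15) = (-17 + 1037) / 30 = 1020 / 30 = 34
(The negative root is discarded since n must be a positive integer.)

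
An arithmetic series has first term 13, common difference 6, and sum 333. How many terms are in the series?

Using S = n/2 × [2a + (n-1)d]
333 = n/2 × [2(13) + (n-1)(6)]
333 = n/2 × [26 + 6n - 6]
666 = n × [20 + 6n]
6n² + (20)n - 666 = 0
Discriminant: Δ = (20)² - 4(6)(-666) = 400 + 15984 = 16384
√Δ = 128
n = [-(20) + √Δ] / (2·6) = (-20 + 128) / 12 = 108 / 12 = 9
(The negative root is discarded since n must be a positive integer.)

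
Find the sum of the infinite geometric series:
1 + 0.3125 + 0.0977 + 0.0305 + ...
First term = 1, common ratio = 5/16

For |r| < 1, S = a / (1 - r)
S = 1 / (1 - (5/16))
S = 1 / (11/16)
S = 16/11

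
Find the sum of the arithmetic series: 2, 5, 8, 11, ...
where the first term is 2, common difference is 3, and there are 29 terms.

Sₙ = n/2 × (first + last)
Last term = a + (n-1)d = 2 + (29-1)×3 = 86
S_29 = 29/2 × (2 + 86)
S_29 = 29/2 × 88 = 1276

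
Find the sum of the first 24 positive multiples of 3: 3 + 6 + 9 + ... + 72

Factor out 3: = 3(1 + 2 + ... + 24) = 3 × n(n+1)/2
= 3 × 24×25/2
= 3 × 300
= 900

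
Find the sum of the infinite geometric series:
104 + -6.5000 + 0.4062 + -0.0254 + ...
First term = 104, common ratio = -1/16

For |r| < 1, S = a / (1 - r)
S = 104 / (1 - (-1/16))
S = 104 / (17/16)
S = 1664/17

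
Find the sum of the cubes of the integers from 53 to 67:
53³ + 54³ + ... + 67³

Use ∑_{k=1}^{n} k³ = [n(n+1)/2]², then subtract the first 52 terms.
∑_{k=1}^{67} k³ = [67×68/2]² = 2278² = 5189284
∑_{k=1}^{52} k³ = [52×53/2]² = 1378² = 1898884
∑_{k=53}^{67} k³ = 5189284 - 1898884 = 3290400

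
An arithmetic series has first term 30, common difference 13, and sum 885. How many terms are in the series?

Using S = n/2 × [2a + (n-1)d]
885 = n/2 × [2(30) + (n-1)(13)]
885 = n/2 × [60 + 13n - 13]
1770 = n × [47 + 13n]
13n² + (47)n - 1770 = 0
Discriminant: Δ = (47)² - 4(13)(-1770) = 2209 + 92040 = 94249
√Δ = 307
n = [-(47) + √Δ] / (2·13) = (-47 + 307) / 26 = 260 / 26 = 10
(The negative root is discarded since n must be a positive integer.)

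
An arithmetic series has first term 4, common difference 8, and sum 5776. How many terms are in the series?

Using S = n/2 × [2a + (n-1)d]
5776 = n/2 × [2(4) + (n-1)(8)]
5776 = n/2 × [8 + 8n - 8]
11552 = n × [0 + 8n]
8n² + (0)n - 11552 = 0
Discriminant: Δ = (0)² - 4(8)(-11552) = 0 + 369664 = 369664
√Δ = 608
n = [-(0) + √Δ] / (2·8) = (0 + 608) / 16 = 608 / 16 = 38
(The negative root is discarded since n must be a positive integer.)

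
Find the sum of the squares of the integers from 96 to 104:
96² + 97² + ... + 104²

Use ∑_{k=1}^{n} k² = n(n+1)(2n+1)/6, then subtract the first 95 terms.
∑_{k=1}^{104} k² = 104×105×209/6 = 380380
∑_{k=1}^{95} k² = 95×96×191/6 = 290320
∑_{k=96}^{104} k² = 380380 - 290320 = 90060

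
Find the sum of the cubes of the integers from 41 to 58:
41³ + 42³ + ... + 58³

Use ∑_{k=1}^{n} k³ = [n(n+1)/2]², then subtract the first 40 terms.
∑_{k=1}^{58} k³ = [58×59/2]² = 1711² = 2927521
∑_{k=1}^{40} k³ = [40×41/2]² = 820² = 672400
∑_{k=41}^{58} k³ = 2927521 - 672400 = 2255121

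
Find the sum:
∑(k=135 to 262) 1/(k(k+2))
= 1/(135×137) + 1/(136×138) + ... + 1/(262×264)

Partial fractions: 1/(k(k+2)) = (1/2)[1/k - 1/(k+2)]
Telescoping leaves the first two and last two terms:
= (1/2)[1/135 + 1/136 - 1/263 - 1/264]
= 23803/6639435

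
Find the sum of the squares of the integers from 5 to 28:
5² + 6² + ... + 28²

Use ∑_{k=1}^{n} k² = n(n+1)(2n+1)/6, then subtract the first 4 terms.
∑_{k=1}^{28} k² = 28×29×57/6 = 7714
∑_{k=1}^{4} k² = 4×5×9/6 = 30
∑_{k=5}^{28} k² = 7714 - 30 = 7684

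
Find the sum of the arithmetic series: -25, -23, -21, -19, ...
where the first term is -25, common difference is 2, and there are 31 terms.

Sₙ = n/2 × (first + last)
Last term = a + (n-1)d = -25 + (31-1)×2 = 35
S_31 = 31/2 × (-25 + 35)
S_31 = 31/2 × 10 = 155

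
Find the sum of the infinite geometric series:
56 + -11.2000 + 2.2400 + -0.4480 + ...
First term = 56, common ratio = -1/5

For |r| < 1, S = a / (1 - r)
S = 56 / (1 - (-1/5))
S = 56 / (6/5)
S = 140/3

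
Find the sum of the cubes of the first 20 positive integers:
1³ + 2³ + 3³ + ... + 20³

Formula: ∑k³ = [n(n+1)/2]²
= [20×21/2]²
= 210²
= 44100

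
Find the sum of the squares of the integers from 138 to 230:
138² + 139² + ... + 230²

Use ∑_{k=1}^{n} k² = n(n+1)(2n+1)/6, then subtract the first 137 terms.
∑_{k=1}^{230} k² = 230×231×461/6 = 4082155
∑_{k=1}^{137} k² = 137×138×275/6 = 866525
∑_{k=138}^{230} k² = 4082155 - 866525 = 3215630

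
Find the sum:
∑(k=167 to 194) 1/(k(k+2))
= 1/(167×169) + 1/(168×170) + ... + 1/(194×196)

Partial fractions: 1/(k(k+2)) = (1/2)[1/k - 1/(k+2)]
Telescoping leaves the first two and last two terms:
= (1/2)[1/167 + 1/168 - 1/195 - 1/196]
= 7277/8510320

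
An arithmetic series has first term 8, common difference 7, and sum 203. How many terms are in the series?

Using S = n/2 × [2a + (n-1)d]
203 = n/2 × [2(8) + (n-1)(7)]
203 = n/2 × [16 + 7n - 7]
406 = n × [9 + 7n]
7n² + (9)n - 406 = 0
Discriminant: Δ = (9)² - 4(7)(-406) = 81 + 11368 = 11449
√Δ = 107
n = [-(9) + √Δ] / (2·7) = (-9 + 107) / 14 = 98 / 14 = 7
(The negative root is discarded since n must be a positive integer.)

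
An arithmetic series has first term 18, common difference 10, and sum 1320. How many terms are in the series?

Using S = n/2 × [2a + (n-1)d]
1320 = n/2 × [2(18) + (n-1)(10)]
1320 = n/2 × [36 + 10n - 10]
2640 = n × [26 + 10n]
10n² + (26)n - 2640 = 0
Discriminant: Δ = (26)² - 4(10)(-2640) = 676 + 105600 = 106276
√Δ = 326
n = [-(26) + √Δ] / (2·10) = (-26 + 326) / 20 = 300 / 20 = 15
(The negative root is discarded since n must be a positive integer.)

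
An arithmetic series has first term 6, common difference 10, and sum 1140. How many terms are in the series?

Using S = n/2 × [2a + (n-1)d]
1140 = n/2 × [2(6) + (n-1)(10)]
1140 = n/2 × [12 + 10n - 10]
2280 = n × [2 + 10n]
10n² + (2)n - 2280 = 0
Discriminant: Δ = (2)² - 4(10)(-2280) = 4 + 91200 = 91204
√Δ = 302
n = [-(2) + √Δ] / (2·10) = (-2 + 302) / 20 = 300 / 20 = 15
(The negative root is discarded since n must be a positive integer.)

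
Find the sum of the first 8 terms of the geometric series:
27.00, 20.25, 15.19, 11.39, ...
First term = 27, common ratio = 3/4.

Sₙ = a(1 - rⁿ) / (1 - r)
S_8 = 27(1 - (3/4)^8) / (1 - (3/4))
S_8 = 27(1 - (6561/65536)) / (1/4)
S_8 = 1592325/16384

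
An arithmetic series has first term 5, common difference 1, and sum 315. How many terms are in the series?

Using S = n/2 × [2a + (n-1)d]
315 = n/2 × [2(5) + (n-1)(1)]
315 = n/2 × [10 + 1n - 1]
630 = n × [9 + 1n]
1n² + (9)n - 630 = 0
Discriminant: Δ = (9)² - 4(1)(-630) = 81 + 2520 = 2601
√Δ = 51
n = [-(9) + √Δ] / (2·1) = (-9 + 51) / 2 = 42 / 2 = 21
(The negative root is discarded since n must be a positive integer.)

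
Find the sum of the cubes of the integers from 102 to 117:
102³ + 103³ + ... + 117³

Use ∑_{k=1}^{n} k³ = [n(n+1)/2]², then subtract the first 101 terms.
∑_{k=1}^{117} k³ = [117×118/2]² = 6903² = 47651409
∑_{k=1}^{101} k³ = [101×102/2]² = 5151² = 26532801
∑_{k=102}^{117} k³ = 47651409 - 26532801 = 21118608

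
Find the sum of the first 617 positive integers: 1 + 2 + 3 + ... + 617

Formula: ∑k = n(n+1)/2
= 617×618/2
= 381306/2
= 190653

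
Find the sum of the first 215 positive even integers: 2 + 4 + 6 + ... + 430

Sum of first n even numbers = n(n+1)
= 215×216
= 46440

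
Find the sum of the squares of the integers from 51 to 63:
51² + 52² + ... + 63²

Use ∑_{k=1}^{n} k² = n(n+1)(2n+1)/6, then subtract the first 50 terms.
∑_{k=1}^{63} k² = 63×64×127/6 = 85344
∑_{k=1}^{50} k² = 50×51×101/6 = 42925
∑_{k=51}^{63} k² = 85344 - 42925 = 42419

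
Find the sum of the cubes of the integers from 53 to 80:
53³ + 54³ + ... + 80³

Use ∑_{k=1}^{n} k³ = [n(n+1)/2]², then subtract the first 52 terms.
∑_{k=1}^{80} k³ = [80×81/2]² = 3240² = 10497600
∑_{k=1}^{52} k³ = [52×53/2]² = 1378² = 1898884
∑_{k=53}^{80} k³ = 10497600 - 1898884 = 8598716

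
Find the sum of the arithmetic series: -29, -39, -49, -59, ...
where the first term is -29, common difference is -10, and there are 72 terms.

Sₙ = n/2 × (first + last)
Last term = a + (n-1)d = -29 + (72-1)×(-10) = -739
S_72 = 72/2 × (-29 + (-739))
S_72 = 72/2 × (-768) = -27648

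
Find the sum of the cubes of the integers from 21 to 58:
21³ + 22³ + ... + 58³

Use ∑_{k=1}^{n} k³ = [n(n+1)/2]², then subtract the first 20 terms.
∑_{k=1}^{58} k³ = [58×59/2]² = 1711² = 2927521
∑_{k=1}^{20} k³ = [20×21/2]² = 210² = 44100
∑_{k=21}^{58} k³ = 2927521 - 44100 = 2883421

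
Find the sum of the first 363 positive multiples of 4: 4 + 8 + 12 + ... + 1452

Factor out 4: = 4(1 + 2 + ... + 363) = 4 × n(n+1)/2
= 4 × 363×364/2
= 4 × 66066
= 264264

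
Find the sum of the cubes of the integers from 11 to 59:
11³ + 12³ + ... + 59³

Use ∑_{k=1}^{n} k³ = [n(n+1)/2]², then subtract the first 10 terms.
∑_{k=1}^{59} k³ = [59×60/2]² = 1770² = 3132900
∑_{k=1}^{10} k³ = [10×11/2]² = 55² = 3025
∑_{k=11}^{59} k³ = 3132900 - 3025 = 3129875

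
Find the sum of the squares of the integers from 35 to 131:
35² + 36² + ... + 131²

Use ∑_{k=1}^{n} k² = n(n+1)(2n+1)/6, then subtract the first 34 terms.
∑_{k=1}^{131} k² = 131×132×263/6 = 757966
∑_{k=1}^{34} k² = 34×35×69/6 = 13685
∑_{k=35}^{131} k² = 757966 - 13685 = 744281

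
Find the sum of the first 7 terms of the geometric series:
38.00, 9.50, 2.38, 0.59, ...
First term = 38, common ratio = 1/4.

Sₙ = a(1 - rⁿ) / (1 - r)
S_7 = 38(1 - (1/4)^7) / (1 - (1/4))
S_7 = 38(1 - (1/16384)) / (3/4)
S_7 = 103759/2048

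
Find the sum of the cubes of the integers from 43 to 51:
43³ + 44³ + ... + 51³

Use ∑_{k=1}^{n} k³ = [n(n+1)/2]², then subtract the first 42 terms.
∑_{k=1}^{51} k³ = [51×52/2]² = 1326² = 1758276
∑_{k=1}^{42} k³ = [42×43/2]² = 903² = 815409
∑_{k=43}^{51} k³ = 1758276 - 815409 = 942867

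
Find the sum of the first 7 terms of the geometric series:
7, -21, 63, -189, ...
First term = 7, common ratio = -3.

Sₙ = a(1 - rⁿ) / (1 - r)
S_7 = 7(1 - (-3)^7) / (1 - (-3))
S_7 = 7(1 - (-2187)) / (4)
S_7 = 3829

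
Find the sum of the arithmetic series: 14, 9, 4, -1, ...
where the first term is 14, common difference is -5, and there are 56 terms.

Sₙ = n/2 × (first + last)
Last term = a + (n-1)d = 14 + (56-1)×(-5) = -261
S_56 = 56/2 × (14 + (-261))
S_56 = 56/2 × (-247) = -6916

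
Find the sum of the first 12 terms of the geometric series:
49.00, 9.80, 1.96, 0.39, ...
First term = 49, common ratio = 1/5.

Sₙ = a(1 - rⁿ) / (1 - r)
S_12 = 49(1 - (1/5)^12) / (1 - (1/5))
S_12 = 49(1 - (1/244140625)) / (4/5)
S_12 = 2990722644/48828125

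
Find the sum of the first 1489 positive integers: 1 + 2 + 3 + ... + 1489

Formula: ∑k = n(n+1)/2
= 1489×1490/2
= 2218610/2
= 1109305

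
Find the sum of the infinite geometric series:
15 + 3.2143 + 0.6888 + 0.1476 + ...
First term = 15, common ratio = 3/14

For |r| < 1, S = a / (1 - r)
S = 15 / (1 - (3/14))
S = 15 / (11/14)
S = 210/11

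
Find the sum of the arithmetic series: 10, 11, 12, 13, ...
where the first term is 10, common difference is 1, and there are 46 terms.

Sₙ = n/2 × (first + last)
Last term = a + (n-1)d = 10 + (46-1)×1 = 55
S_46 = 46/2 × (10 + 55)
S_46 = 46/2 × 65 = 1495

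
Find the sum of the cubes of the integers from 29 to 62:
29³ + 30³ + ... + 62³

Use ∑_{k=1}^{n} k³ = [n(n+1)/2]², then subtract the first 28 terms.
∑_{k=1}^{62} k³ = [62×63/2]² = 1953² = 3814209
∑_{k=1}^{28} k³ = [28×29/2]² = 406² = 164836
∑_{k=29}^{62} k³ = 3814209 - 164836 = 3649373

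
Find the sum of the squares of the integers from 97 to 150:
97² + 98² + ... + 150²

Use ∑_{k=1}^{n} k² = n(n+1)(2n+1)/6, then subtract the first 96 terms.
∑_{k=1}^{150} k² = 150×151×301/6 = 1136275
∑_{k=1}^{96} k² = 96×97×193/6 = 299536
∑_{k=97}^{150} k² = 1136275 - 299536 = 836739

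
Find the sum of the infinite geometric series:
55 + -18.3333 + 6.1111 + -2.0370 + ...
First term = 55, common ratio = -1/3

For |r| < 1, S = a / (1 - r)
S = 55 / (1 - (-1/3))
S = 55 / (4/3)
S = 165/4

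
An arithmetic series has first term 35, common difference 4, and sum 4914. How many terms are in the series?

Using S = n/2 × [2a + (n-1)d]
4914 = n/2 × [2(35) + (n-1)(4)]
4914 = n/2 × [70 + 4n - 4]
9828 = n × [66 + 4n]
4n² + (66)n - 9828 = 0
Discriminant: Δ = (66)² - 4(4)(-9828) = 4356 + 157248 = 161604
√Δ = 402
n = [-(66) + √Δ] / (2·4) = (-66 + 402) / 8 = 336 / 8 = 42
(The negative root is discarded since n must be a positive integer.)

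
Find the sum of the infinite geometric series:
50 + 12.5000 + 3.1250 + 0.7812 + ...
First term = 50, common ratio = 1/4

For |r| < 1, S = a / (1 - r)
S = 50 / (1 - (1/4))
S = 50 / (3/4)
S = 200/3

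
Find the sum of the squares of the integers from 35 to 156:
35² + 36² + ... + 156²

Use ∑_{k=1}^{n} k² = n(n+1)(2n+1)/6, then subtract the first 34 terms.
∑_{k=1}^{156} k² = 156×157×313/6 = 1277666
∑_{k=1}^{34} k² = 34×35×69/6 = 13685
∑_{k=35}^{156} k² = 1277666 - 13685 = 1263981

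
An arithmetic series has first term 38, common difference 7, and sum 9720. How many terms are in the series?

Using S = n/2 × [2a + (n-1)d]
9720 = n/2 × [2(38) + (n-1)(7)]
9720 = n/2 × [76 + 7n - 7]
19440 = n × [69 + 7n]
7n² + (69)n - 19440 = 0
Discriminant: Δ = (69)² - 4(7)(-19440) = 4761 + 544320 = 549081
√Δ = 741
n = [-(69) + √Δ] / (2·7) = (-69 + 741) / 14 = 672 / 14 = 48
(The negative root is discarded since n must be a positive integer.)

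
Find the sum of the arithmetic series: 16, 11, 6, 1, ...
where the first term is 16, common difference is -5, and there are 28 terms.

Sₙ = n/2 × (first + last)
Last term = a + (n-1)d = 16 + (28-1)×(-5) = -119
S_28 = 28/2 × (16 + (-119))
S_28 = 28/2 × (-103) = -1442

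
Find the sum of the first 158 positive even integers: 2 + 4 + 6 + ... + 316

Sum of first n even numbers = n(n+1)
= 158×159
= 25122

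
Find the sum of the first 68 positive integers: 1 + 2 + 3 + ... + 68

Formula: ∑k = n(n+1)/2
= 68×69/2
= 4692/2
= 2346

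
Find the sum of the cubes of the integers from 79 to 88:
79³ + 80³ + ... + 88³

Use ∑_{k=1}^{n} k³ = [n(n+1)/2]², then subtract the first 78 terms.
∑_{k=1}^{88} k³ = [88×89/2]² = 3916² = 15335056
∑_{k=1}^{78} k³ = [78×79/2]² = 3081² = 9492561
∑_{k=79}^{88} k³ = 15335056 - 9492561 = 5842495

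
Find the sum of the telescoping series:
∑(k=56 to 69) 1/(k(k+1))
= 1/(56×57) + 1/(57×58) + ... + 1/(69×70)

Partial fractions: 1/(k(k+1)) = 1/k - 1/(k+1)
The series telescopes:
= (1/56 - 1/57) + (1/57 - 1/58) + ... + (1/69 - 1/70)
= 1/56 - 1/70
= 1/280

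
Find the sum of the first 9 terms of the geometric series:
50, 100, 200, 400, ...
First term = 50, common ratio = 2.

Sₙ = a(1 - rⁿ) / (1 - r)
S_9 = 50(1 - 2^9) / (1 - 2)
S_9 = 50(1 - 512) / (-1)
S_9 = 25550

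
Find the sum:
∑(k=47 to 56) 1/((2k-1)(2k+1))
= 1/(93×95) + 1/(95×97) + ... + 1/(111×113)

Partial fractions: 1/((2k-1)(2k+1)) = (1/2)[1/(2k-1) - 1/(2k+1)]
The series telescopes:
= (1/2)[1/93 - 1/113]
= 10/10509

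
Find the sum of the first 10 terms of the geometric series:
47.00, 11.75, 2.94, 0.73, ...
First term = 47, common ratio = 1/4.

Sₙ = a(1 - rⁿ) / (1 - r)
S_10 = 47(1 - (1/4)^10) / (1 - (1/4))
S_10 = 47(1 - (1/1048576)) / (3/4)
S_10 = 16427675/262144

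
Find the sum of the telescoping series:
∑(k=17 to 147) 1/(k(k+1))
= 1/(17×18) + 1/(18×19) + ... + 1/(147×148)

Partial fractions: 1/(k(k+1)) = 1/k - 1/(k+1)
The series telescopes:
= (1/17 - 1/18) + (1/18 - 1/19) + ... + (1/147 - 1/148)
= 1/17 - 1/148
= 131/2516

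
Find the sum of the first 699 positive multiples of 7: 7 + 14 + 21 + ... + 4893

Factor out 7: = 7(1 + 2 + ... + 699) = 7 × n(n+1)/2
= 7 × 699×700/2
= 7 × 244650
= 1712550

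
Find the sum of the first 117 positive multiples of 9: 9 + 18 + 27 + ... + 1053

Factor out 9: = 9(1 + 2 + ... + 117) = 9 × n(n+1)/2
= 9 × 117×118/2
= 9 × 6903
= 62127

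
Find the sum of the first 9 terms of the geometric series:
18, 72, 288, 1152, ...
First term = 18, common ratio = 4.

Sₙ = a(1 - rⁿ) / (1 - r)
S_9 = 18(1 - 4^9) / (1 - 4)
S_9 = 18(1 - 262144) / (-3)
S_9 = 1572858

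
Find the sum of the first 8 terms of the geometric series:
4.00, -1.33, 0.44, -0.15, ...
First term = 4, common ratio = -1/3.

Sₙ = a(1 - rⁿ) / (1 - r)
S_8 = 4(1 - (-1/3)^8) / (1 - (-1/3))
S_8 = 4(1 - (1/6561)) / (4/3)
S_8 = 6560/2187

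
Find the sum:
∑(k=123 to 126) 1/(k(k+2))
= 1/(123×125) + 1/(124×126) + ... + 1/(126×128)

Partial fractions: 1/(k(k+2)) = (1/2)[1/k - 1/(k+2)]
Telescoping leaves the first two and last two terms:
= (1/2)[1/123 + 1/124 - 1/127 - 1/128]
= 31493/123968256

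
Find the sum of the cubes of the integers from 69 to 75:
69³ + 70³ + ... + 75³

Use ∑_{k=1}^{n} k³ = [n(n+1)/2]², then subtract the first 68 terms.
∑_{k=1}^{75} k³ = [75×76/2]² = 2850² = 8122500
∑_{k=1}^{68} k³ = [68×69/2]² = 2346² = 5503716
∑_{k=69}^{75} k³ = 8122500 - 5503716 = 2618784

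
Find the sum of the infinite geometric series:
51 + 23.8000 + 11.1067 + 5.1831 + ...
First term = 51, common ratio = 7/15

For |r| < 1, S = a / (1 - r)
S = 51 / (1 - (7/15))
S = 51 / (8/15)
S = 765/8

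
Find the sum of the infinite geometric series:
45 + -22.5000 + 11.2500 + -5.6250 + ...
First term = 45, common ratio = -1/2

For |r| < 1, S = a / (1 - r)
S = 45 / (1 - (-1/2))
S = 45 / (3/2)
S = 30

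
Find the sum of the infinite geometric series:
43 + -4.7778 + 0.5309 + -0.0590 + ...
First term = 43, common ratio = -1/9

For |r| < 1, S = a / (1 - r)
S = 43 / (1 - (-1/9))
S = 43 / (10/9)
S = 387/10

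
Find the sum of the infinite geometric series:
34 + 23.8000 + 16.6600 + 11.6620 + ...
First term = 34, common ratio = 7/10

For |r| < 1, S = a / (1 - r)
S = 34 / (1 - (7/10))
S = 34 / (3/10)
S = 340/3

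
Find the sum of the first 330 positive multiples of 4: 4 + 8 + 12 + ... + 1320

Factor out 4: = 4(1 + 2 + ... + 330) = 4 × n(n+1)/2
= 4 × 330×331/2
= 4 × 54615
= 218460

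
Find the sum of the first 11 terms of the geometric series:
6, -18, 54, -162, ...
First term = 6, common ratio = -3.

Sₙ = a(1 - rⁿ) / (1 - r)
S_11 = 6(1 - (-3)^11) / (1 - (-3))
S_11 = 6(1 - (-177147)) / (4)
S_11 = 265722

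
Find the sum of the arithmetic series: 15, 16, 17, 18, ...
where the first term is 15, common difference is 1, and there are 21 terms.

Sₙ = n/2 × (first + last)
Last term = a + (n-1)d = 15 + (21-1)×1 = 35
S_21 = 21/2 × (15 + 35)
S_21 = 21/2 × 50 = 525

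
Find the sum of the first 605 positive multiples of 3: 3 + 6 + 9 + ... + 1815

Factor out 3: = 3(1 + 2 + ... + 605) = 3 × n(n+1)/2
= 3 × 605×606/2
= 3 × 183315
= 549945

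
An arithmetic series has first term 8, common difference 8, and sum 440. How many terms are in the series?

Using S = n/2 × [2a + (n-1)d]
440 = n/2 × [2(8) + (n-1)(8)]
440 = n/2 × [16 + 8n - 8]
880 = n × [8 + 8n]
8n² + (8)n - 880 = 0
Discriminant: Δ = (8)² - 4(8)(-880) = 64 + 28160 = 28224
√Δ = 168
n = [-(8) + √Δ] / (2·8) = (-8 + 168) / 16 = 160 / 16 = 10
(The negative root is discarded since n must be a positive integer.)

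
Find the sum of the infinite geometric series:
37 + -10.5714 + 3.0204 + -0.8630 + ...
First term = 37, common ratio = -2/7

For |r| < 1, S = a / (1 - r)
S = 37 / (1 - (-2/7))
S = 37 / (9/7)
S = 259/9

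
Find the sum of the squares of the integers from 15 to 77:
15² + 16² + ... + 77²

Use ∑_{k=1}^{n} k² = n(n+1)(2n+1)/6, then subtract the first 14 terms.
∑_{k=1}^{77} k² = 77×78×155/6 = 155155
∑_{k=1}^{14} k² = 14×15×29/6 = 1015
∑_{k=15}^{77} k² = 155155 - 1015 = 154140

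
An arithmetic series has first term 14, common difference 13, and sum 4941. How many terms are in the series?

Using S = n/2 × [2a + (n-1)d]
4941 = n/2 × [2(14) + (n-1)(13)]
4941 = n/2 × [28 + 13n - 13]
9882 = n × [15 + 13n]
13n² + (15)n - 9882 = 0
Discriminant: Δ = (15)² - 4(13)(-9882) = 225 + 513864 = 514089
√Δ = 717
n = [-(15) + √Δ] / (2·13) = (-15 + 717) / 26 = 702 / 26 = 27
(The negative root is discarded since n must be a positive integer.)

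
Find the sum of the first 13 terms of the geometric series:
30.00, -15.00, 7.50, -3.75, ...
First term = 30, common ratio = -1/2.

Sₙ = a(1 - rⁿ) / (1 - r)
S_13 = 30(1 - (-1/2)^13) / (1 - (-1/2))
S_13 = 30(1 - (-1/8192)) / (3/2)
S_13 = 40965/2048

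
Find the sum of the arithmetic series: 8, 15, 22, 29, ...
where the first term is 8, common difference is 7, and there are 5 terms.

Sₙ = n/2 × (first + last)
Last term = a + (n-1)d = 8 + (5-1)×7 = 36
S_5 = 5/2 × (8 + 36)
S_5 = 5/2 × 44 = 110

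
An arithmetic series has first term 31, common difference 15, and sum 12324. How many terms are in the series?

Using S = n/2 × [2a + (n-1)d]
12324 = n/2 × [2(31) + (n-1)(15)]
12324 = n/2 × [62 + 15n - 15]
24648 = n × [47 + 15n]
15n² + (47)n - 24648 = 0
Discriminant: Δ = (47)² - 4(15)(-24648) = 2209 + 1478880 = 1481089
√Δ = 1217
n = [-(47) + √Δ] / (2·15) = (-47 + 1217) / 30 = 1170 / 30 = 39
(The negative root is discarded since n must be a positive integer.)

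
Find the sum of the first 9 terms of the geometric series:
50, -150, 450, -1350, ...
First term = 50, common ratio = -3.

Sₙ = a(1 - rⁿ) / (1 - r)
S_9 = 50(1 - (-3)^9) / (1 - (-3))
S_9 = 50(1 - (-19683)) / (4)
S_9 = 246050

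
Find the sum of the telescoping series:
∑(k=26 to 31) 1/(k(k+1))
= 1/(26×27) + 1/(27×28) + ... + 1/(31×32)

Partial fractions: 1/(k(k+1)) = 1/k - 1/(k+1)
The series telescopes:
= (1/26 - 1/27) + (1/27 - 1/28) + ... + (1/31 - 1/32)
= 1/26 - 1/32
= 3/416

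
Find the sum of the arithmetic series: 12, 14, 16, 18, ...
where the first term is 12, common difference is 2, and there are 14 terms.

Sₙ = n/2 × (first + last)
Last term = a + (n-1)d = 12 + (14-1)×2 = 38
S_14 = 14/2 × (12 + 38)
S_14 = 14/2 × 50 = 350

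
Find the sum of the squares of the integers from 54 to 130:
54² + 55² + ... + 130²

Use ∑_{k=1}^{n} k² = n(n+1)(2n+1)/6, then subtract the first 53 terms.
∑_{k=1}^{130} k² = 130×131×261/6 = 740805
∑_{k=1}^{53} k² = 53×54×107/6 = 51039
∑_{k=54}^{130} k² = 740805 - 51039 = 689766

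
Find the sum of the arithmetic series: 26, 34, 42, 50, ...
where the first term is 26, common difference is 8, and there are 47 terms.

Sₙ = n/2 × (first + last)
Last term = a + (n-1)d = 26 + (47-1)×8 = 394
S_47 = 47/2 × (26 + 394)
S_47 = 47/2 × 420 = 9870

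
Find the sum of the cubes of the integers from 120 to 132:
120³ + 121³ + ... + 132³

Use ∑_{k=1}^{n} k³ = [n(n+1)/2]², then subtract the first 119 terms.
∑_{k=1}^{132} k³ = [132×133/2]² = 8778² = 77053284
∑_{k=1}^{119} k³ = [119×120/2]² = 7140² = 50979600
∑_{k=120}^{132} k³ = 77053284 - 50979600 = 26073684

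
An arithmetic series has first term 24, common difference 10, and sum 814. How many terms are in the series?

Using S = n/2 × [2a + (n-1)d]
814 = n/2 × [2(24) + (n-1)(10)]
814 = n/2 × [48 + 10n - 10]
1628 = n × [38 + 10n]
10n² + (38)n - 1628 = 0
Discriminant: Δ = (38)² - 4(10)(-1628) = 1444 + 65120 = 66564
√Δ = 258
n = [-(38) + √Δ] / (2·10) = (-38 + 258) / 20 = 220 / 20 = 11
(The negative root is discarded since n must be a positive integer.)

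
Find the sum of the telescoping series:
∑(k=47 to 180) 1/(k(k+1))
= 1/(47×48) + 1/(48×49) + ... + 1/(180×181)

Partial fractions: 1/(k(k+1)) = 1/k - 1/(k+1)
The series telescopes:
= (1/47 - 1/48) + (1/48 - 1/49) + ... + (1/180 - 1/181)
= 1/47 - 1/181
= 134/8507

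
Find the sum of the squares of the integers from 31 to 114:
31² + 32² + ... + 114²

Use ∑_{k=1}^{n} k² = n(n+1)(2n+1)/6, then subtract the first 30 terms.
∑_{k=1}^{114} k² = 114×115×229/6 = 500365
∑_{k=1}^{30} k² = 30×31×61/6 = 9455
∑_{k=31}^{114} k² = 500365 - 9455 = 490910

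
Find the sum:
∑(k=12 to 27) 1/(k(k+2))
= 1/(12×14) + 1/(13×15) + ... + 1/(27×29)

Partial fractions: 1/(k(k+2)) = (1/2)[1/k - 1/(k+2)]
Telescoping leaves the first two and last two terms:
= (1/2)[1/12 + 1/13 - 1/28 - 1/29]
= 713/15834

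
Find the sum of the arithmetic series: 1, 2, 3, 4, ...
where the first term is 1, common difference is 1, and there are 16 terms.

Sₙ = n/2 × (first + last)
Last term = a + (n-1)d = 1 + (16-1)×1 = 16
S_16 = 16/2 × (1 + 16)
S_16 = 16/2 × 17 = 136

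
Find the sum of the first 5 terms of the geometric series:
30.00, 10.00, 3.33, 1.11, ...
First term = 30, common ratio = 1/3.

Sₙ = a(1 - rⁿ) / (1 - r)
S_5 = 30(1 - (1/3)^5) / (1 - (1/3))
S_5 = 30(1 - (1/243)) / (2/3)
S_5 = 1210/27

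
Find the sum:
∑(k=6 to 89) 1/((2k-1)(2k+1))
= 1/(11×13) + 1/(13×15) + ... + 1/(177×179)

Partial fractions: 1/((2k-1)(2k+1)) = (1/2)[1/(2k-1) - 1/(2k+1)]
The series telescopes:
= (1/2)[1/11 - 1/179]
= 84/1969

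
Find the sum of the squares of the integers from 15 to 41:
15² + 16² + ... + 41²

Use ∑_{k=1}^{n} k² = n(n+1)(2n+1)/6, then subtract the first 14 terms.
∑_{k=1}^{41} k² = 41×42×83/6 = 23821
∑_{k=1}^{14} k² = 14×15×29/6 = 1015
∑_{k=15}^{41} k² = 23821 - 1015 = 22806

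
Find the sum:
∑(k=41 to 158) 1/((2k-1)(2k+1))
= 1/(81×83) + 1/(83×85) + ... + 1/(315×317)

Partial fractions: 1/((2k-1)(2k+1)) = (1/2)[1/(2k-1) - 1/(2k+1)]
The series telescopes:
= (1/2)[1/81 - 1/317]
= 118/25677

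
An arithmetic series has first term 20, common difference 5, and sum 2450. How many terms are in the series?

Using S = n/2 × [2a + (n-1)d]
2450 = n/2 × [2(20) + (n-1)(5)]
2450 = n/2 × [40 + 5n - 5]
4900 = n × [35 + 5n]
5n² + (35)n - 4900 = 0
Discriminant: Δ = (35)² - 4(5)(-4900) = 1225 + 98000 = 99225
√Δ = 315
n = [-(35) + √Δ] / (2·5) = (-35 + 315) / 10 = 280 / 10 = 28
(The negative root is discarded since n must be a positive integer.)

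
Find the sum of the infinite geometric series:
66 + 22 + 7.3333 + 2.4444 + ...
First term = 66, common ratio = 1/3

For |r| < 1, S = a / (1 - r)
S = 66 / (1 - (1/3))
S = 66 / (2/3)
S = 99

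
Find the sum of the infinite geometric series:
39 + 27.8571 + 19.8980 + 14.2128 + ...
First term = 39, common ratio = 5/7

For |r| < 1, S = a / (1 - r)
S = 39 / (1 - (5/7))
S = 39 / (2/7)
S = 273/2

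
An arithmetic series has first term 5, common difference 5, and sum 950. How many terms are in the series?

Using S = n/2 × [2a + (n-1)d]
950 = n/2 × [2(5) + (n-1)(5)]
950 = n/2 × [10 + 5n - 5]
1900 = n × [5 + 5n]
5n² + (5)n - 1900 = 0
Discriminant: Δ = (5)² - 4(5)(-1900) = 25 + 38000 = 38025
√Δ = 195
n = [-(5) + √Δ] / (2·5) = (-5 + 195) / 10 = 190 / 10 = 19
(The negative root is discarded since n must be a positive integer.)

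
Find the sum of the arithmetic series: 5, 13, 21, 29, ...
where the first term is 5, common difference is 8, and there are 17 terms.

Sₙ = n/2 × (first + last)
Last term = a + (n-1)d = 5 + (17-1)×8 = 133
S_17 = 17/2 × (5 + 133)
S_17 = 17/2 × 138 = 1173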